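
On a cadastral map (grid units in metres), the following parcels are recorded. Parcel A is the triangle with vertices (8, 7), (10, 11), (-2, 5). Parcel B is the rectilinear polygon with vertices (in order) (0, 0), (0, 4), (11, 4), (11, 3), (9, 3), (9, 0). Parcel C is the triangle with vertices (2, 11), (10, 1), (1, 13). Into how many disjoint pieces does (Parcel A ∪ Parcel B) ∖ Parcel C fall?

(Parcel A ∪ Parcel B) ∖ Parcel C splits into 4 disjoint pieces (area 10.3162, area 7.1527, area 34.775, area 3.0417).

4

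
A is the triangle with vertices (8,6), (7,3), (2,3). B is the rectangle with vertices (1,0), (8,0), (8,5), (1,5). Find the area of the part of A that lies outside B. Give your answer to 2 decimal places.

|A| = 7.5, |A∩B| = 6.6667.
|A ∖ B| = |A| − |A∩B| = 7.5 − 6.6667 = 0.83.

0.83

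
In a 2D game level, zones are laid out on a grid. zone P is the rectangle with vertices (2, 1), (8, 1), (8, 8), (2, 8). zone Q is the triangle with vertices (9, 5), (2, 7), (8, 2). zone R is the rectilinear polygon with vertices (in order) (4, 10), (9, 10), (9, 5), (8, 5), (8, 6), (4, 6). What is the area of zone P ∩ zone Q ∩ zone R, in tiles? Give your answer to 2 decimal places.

0.32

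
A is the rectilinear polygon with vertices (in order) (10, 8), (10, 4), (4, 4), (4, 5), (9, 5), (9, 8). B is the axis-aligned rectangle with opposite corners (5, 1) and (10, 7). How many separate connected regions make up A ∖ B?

A ∖ B splits into 2 disjoint pieces (area 1, area 1).

2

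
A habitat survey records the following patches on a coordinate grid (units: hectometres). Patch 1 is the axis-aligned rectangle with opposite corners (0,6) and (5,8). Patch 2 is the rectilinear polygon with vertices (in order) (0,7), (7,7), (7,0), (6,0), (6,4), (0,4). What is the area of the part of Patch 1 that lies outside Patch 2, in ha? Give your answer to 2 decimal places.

|Patch 1| = 10, |Patch 1∩Patch 2| = 5.
|Patch 1 ∖ Patch 2| = |Patch 1| − |Patch 1∩Patch 2| = 10 − 5 = 5.00.

5.00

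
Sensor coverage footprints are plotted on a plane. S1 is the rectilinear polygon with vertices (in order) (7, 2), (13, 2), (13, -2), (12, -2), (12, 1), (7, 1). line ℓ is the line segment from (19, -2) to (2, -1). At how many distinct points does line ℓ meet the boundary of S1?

2

The segment meets the boundary at (12,-1.588), (13,-1.647).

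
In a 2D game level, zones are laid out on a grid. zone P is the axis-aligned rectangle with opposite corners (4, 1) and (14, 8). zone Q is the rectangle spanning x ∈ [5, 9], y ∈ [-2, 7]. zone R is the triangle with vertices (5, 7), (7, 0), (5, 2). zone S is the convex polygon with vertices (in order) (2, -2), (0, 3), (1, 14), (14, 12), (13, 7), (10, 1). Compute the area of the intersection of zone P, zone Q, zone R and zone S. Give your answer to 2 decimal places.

The intersection is the polygon with vertices (6.714,1), (6,1), (5,2), (5,7).
By the shoelace formula its area is 4.64.

4.64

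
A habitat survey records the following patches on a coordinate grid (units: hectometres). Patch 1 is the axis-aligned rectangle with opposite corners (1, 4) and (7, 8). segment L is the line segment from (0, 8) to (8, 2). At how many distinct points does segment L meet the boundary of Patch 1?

2

The segment meets the boundary at (1,7.25), (5.333,4).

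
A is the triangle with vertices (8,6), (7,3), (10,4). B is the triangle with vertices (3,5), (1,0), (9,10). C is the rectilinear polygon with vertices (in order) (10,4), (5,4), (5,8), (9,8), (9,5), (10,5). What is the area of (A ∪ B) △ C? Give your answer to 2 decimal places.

20.60

|A ∪ B| = 14.
|(A ∪ B) ∩ C| = 5.2.
|(A ∪ B) △ C| = 14 + 17 − 10.4 = 20.60.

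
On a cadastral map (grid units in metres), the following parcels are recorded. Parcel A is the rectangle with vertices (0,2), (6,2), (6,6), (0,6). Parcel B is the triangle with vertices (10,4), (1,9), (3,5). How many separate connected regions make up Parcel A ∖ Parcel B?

Parcel A ∖ Parcel B is a single connected region.

1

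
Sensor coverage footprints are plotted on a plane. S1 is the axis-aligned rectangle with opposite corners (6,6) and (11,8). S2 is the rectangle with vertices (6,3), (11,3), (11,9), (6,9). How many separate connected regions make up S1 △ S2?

2

S1 △ S2 splits into 2 disjoint pieces (area 5, area 15).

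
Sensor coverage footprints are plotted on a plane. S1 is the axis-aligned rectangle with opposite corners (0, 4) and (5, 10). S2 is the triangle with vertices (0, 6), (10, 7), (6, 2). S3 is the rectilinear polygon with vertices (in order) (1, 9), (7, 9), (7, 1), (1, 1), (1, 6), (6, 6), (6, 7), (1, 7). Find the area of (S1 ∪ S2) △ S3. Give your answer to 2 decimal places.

37.70

|S1 ∪ S2| = 44.75.
|(S1 ∪ S2) ∩ S3| = 25.025.
|(S1 ∪ S2) △ S3| = 44.75 + 43 − 50.05 = 37.70.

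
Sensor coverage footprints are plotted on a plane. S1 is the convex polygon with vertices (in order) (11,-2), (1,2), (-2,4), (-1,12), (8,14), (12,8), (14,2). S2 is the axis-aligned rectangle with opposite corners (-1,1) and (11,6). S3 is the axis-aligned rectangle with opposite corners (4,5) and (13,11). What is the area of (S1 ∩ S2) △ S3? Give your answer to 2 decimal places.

|S1 ∩ S2| = 55.4167.
|(S1 ∩ S2) ∩ S3| = 7.
|(S1 ∩ S2) △ S3| = 55.4167 + 54 − 14 = 95.42.

95.42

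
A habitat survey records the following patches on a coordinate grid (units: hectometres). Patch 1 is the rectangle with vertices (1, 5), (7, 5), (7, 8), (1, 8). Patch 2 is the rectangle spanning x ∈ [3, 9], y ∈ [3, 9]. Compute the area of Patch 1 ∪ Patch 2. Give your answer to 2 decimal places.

By inclusion–exclusion:
Individual areas: |Patch 1| = 18, |Patch 2| = 36.
|Patch 1∩Patch 2|: x∈[3,7], y∈[5,8] → 4·3 = 12.
|Patch 1 ∪ Patch 2| = 54 − 12 = 42.00.

42.00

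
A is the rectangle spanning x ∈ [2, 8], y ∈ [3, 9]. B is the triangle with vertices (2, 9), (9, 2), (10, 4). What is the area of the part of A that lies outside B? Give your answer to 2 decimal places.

|A| = 36, |A∩B| = 6.75.
|A ∖ B| = |A| − |A∩B| = 36 − 6.75 = 29.25.

29.25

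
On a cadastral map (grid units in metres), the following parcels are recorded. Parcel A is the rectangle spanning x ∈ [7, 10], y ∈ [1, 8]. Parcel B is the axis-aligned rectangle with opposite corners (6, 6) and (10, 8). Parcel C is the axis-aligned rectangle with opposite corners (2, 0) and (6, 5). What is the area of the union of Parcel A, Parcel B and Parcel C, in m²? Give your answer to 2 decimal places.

43.00

By inclusion–exclusion:
Individual areas: |Parcel A| = 21, |Parcel B| = 8, |Parcel C| = 20.
|Parcel A∩Parcel B|: x∈[7,10], y∈[6,8] → 3·2 = 6.
|Parcel A∩Parcel C| = 0 (no overlap).
|Parcel B∩Parcel C| = 0 (no overlap).
|Parcel A∩Parcel B∩Parcel C| = 0.
|Parcel A ∪ Parcel B ∪ Parcel C| = 49 − 6 + 0 = 43.00.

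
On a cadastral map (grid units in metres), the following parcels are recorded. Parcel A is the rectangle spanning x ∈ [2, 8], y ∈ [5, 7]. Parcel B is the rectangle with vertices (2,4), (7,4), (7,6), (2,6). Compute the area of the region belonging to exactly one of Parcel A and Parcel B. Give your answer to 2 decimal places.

|Parcel A∩Parcel B|: x∈[2,7], y∈[5,6] → 5·1 = 5.
|Parcel A △ Parcel B| = |Parcel A| + |Parcel B| − 2·|Parcel A∩Parcel B| = 12 + 10 − 10 = 12.00.

12.00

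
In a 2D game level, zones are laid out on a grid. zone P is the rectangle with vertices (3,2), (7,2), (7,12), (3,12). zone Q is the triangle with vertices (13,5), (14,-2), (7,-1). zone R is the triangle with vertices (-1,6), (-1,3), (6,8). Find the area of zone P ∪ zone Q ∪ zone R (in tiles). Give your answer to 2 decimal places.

By inclusion–exclusion:
Individual areas: |zone P| = 40, |zone Q| = 24, |zone R| = 10.5.
|zone P∩zone Q| = 0.
|zone P∩zone R| = 1.9286.
|zone Q∩zone R| = 0.
|zone P∩zone Q∩zone R| = 0.
|zone P ∪ zone Q ∪ zone R| = 74.5 − 1.9286 + 0 = 72.57.

72.57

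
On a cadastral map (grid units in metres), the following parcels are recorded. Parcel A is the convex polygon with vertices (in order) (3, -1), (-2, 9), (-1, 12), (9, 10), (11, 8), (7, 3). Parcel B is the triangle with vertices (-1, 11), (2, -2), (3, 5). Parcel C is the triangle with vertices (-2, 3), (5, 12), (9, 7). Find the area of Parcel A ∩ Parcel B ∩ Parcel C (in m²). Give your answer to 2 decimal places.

5.35

The intersection is the polygon with vertices (0.195,5.822), (1.41,7.385), (3,5), (2.973,4.808), (0.626,3.955).
By the shoelace formula its area is 5.35.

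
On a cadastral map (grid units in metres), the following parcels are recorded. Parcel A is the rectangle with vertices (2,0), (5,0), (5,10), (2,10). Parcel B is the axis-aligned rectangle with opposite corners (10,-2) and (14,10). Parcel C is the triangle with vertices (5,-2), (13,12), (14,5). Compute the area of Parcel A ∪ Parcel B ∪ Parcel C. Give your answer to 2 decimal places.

By inclusion–exclusion:
Individual areas: |Parcel A| = 30, |Parcel B| = 48, |Parcel C| = 35.
|Parcel A∩Parcel B| = 0 (no overlap).
|Parcel A∩Parcel C| = 0.
|Parcel B∩Parcel C| = 21.4187.
|Parcel A∩Parcel B∩Parcel C| = 0.
|Parcel A ∪ Parcel B ∪ Parcel C| = 113 − 21.4187 + 0 = 91.58.

91.58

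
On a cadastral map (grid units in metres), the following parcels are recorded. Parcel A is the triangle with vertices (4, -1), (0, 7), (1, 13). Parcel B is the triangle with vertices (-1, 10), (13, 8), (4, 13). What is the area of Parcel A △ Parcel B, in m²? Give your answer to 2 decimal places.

|Parcel A| = 16, |Parcel B| = 26, |Parcel A∩Parcel B| = 1.4644.
|Parcel A △ Parcel B| = |Parcel A| + |Parcel B| − 2·|Parcel A∩Parcel B| = 16 + 26 − 2.9288 = 39.07.

39.07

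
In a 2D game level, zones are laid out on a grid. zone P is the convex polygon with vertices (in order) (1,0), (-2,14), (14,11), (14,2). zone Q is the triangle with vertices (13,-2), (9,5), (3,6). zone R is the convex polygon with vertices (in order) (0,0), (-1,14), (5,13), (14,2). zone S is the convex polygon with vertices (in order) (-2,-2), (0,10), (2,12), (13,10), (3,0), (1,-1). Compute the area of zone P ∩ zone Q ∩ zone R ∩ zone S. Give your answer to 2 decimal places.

5.43

The intersection is the polygon with vertices (8.143,5.143), (6.333,3.333), (3,6).
By the shoelace formula its area is 5.43.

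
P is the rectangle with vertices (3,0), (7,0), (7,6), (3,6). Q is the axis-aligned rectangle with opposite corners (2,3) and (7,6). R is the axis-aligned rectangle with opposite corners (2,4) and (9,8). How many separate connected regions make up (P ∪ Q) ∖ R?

1

(P ∪ Q) ∖ R is a single connected region.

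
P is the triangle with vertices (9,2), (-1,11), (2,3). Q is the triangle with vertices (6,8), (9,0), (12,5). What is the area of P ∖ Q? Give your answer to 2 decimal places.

26.16

|P| = 26.5, |P∩Q| = 0.3396.
|P ∖ Q| = |P| − |P∩Q| = 26.5 − 0.3396 = 26.16.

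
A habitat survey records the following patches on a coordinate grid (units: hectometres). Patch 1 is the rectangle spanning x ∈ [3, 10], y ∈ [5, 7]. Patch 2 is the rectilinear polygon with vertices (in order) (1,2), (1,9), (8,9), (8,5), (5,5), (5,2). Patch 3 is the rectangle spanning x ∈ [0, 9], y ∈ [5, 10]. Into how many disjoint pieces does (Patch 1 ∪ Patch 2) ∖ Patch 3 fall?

2

(Patch 1 ∪ Patch 2) ∖ Patch 3 splits into 2 disjoint pieces (area 2, area 12).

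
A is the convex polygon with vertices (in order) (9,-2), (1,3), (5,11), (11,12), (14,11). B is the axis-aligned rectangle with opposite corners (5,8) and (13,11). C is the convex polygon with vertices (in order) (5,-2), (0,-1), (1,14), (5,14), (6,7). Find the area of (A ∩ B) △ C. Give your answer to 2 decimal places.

98.11

|A ∩ B| = 23.9692.
|(A ∩ B) ∩ C| = 1.9286.
|(A ∩ B) △ C| = 23.9692 + 78 − 3.8571 = 98.11.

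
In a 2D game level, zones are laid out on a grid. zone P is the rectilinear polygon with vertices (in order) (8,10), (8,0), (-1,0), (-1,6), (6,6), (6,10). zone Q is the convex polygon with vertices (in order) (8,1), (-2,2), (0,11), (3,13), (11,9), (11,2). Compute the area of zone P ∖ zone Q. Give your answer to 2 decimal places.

|zone P| = 62, |zone P∩zone Q| = 48.95.
|zone P ∖ zone Q| = |zone P| − |zone P∩zone Q| = 62 − 48.95 = 13.05.

13.05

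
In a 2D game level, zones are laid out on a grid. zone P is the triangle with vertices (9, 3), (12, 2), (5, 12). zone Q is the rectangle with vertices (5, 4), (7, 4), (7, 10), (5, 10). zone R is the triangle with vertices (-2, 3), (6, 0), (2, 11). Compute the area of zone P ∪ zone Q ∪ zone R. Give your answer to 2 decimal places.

60.37

By inclusion–exclusion:
Individual areas: |zone P| = 11.5, |zone Q| = 12, |zone R| = 38.
|zone P∩zone Q| = 1.1317.
|zone P∩zone R| = 0.
|zone Q∩zone R| = 0.
|zone P∩zone Q∩zone R| = 0.
|zone P ∪ zone Q ∪ zone R| = 61.5 − 1.1317 + 0 = 60.37.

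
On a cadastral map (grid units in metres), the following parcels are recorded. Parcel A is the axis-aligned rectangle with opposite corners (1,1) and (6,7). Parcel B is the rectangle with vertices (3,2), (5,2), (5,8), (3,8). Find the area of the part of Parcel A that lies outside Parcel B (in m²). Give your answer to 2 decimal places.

|Parcel A∩Parcel B|: x∈[3,5], y∈[2,7] → 2·5 = 10.
|Parcel A| = 30.
|Parcel A ∖ Parcel B| = |Parcel A| − |Parcel A∩Parcel B| = 30 − 10 = 20.00.

20.00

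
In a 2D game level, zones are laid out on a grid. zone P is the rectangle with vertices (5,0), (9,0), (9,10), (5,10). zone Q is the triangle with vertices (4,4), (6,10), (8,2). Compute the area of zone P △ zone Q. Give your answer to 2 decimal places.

|zone P| = 40, |zone Q| = 14, |zone P∩zone Q| = 12.25.
|zone P △ zone Q| = |zone P| + |zone Q| − 2·|zone P∩zone Q| = 40 + 14 − 24.5 = 29.50.

29.50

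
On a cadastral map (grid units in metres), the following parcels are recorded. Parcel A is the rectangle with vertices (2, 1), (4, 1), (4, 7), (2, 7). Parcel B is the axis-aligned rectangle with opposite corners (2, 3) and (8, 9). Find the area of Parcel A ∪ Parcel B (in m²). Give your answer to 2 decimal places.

By inclusion–exclusion:
Individual areas: |Parcel A| = 12, |Parcel B| = 36.
|Parcel A∩Parcel B|: x∈[2,4], y∈[3,7] → 2·4 = 8.
|Parcel A ∪ Parcel B| = 48 − 8 = 40.00.

40.00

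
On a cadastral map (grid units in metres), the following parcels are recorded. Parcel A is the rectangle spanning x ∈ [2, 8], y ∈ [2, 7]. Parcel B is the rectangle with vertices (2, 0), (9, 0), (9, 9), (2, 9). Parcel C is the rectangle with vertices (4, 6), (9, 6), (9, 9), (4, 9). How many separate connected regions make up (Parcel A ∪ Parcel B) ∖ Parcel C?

1

(Parcel A ∪ Parcel B) ∖ Parcel C is a single connected region.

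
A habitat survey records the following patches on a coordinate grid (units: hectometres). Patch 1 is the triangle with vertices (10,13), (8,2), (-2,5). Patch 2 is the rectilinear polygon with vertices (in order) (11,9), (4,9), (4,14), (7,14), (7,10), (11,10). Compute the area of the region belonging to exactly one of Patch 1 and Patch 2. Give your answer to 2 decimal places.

|Patch 1| = 58, |Patch 2| = 19, |Patch 1∩Patch 2| = 5.3636.
|Patch 1 △ Patch 2| = |Patch 1| + |Patch 2| − 2·|Patch 1∩Patch 2| = 58 + 19 − 10.7273 = 66.27.

66.27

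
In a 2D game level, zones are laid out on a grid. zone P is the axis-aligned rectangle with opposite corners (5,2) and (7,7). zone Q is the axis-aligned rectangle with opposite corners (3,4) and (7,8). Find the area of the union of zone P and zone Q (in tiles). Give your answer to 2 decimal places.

By inclusion–exclusion:
Individual areas: |zone P| = 10, |zone Q| = 16.
|zone P∩zone Q|: x∈[5,7], y∈[4,7] → 2·3 = 6.
|zone P ∪ zone Q| = 26 − 6 = 20.00.

20.00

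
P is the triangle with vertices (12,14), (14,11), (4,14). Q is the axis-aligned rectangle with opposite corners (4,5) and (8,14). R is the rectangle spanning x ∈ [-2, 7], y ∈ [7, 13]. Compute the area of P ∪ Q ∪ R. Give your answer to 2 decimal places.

By inclusion–exclusion:
Individual areas: |P| = 12, |Q| = 36, |R| = 54.
|P∩Q| = 2.4.
|P∩R| = 0.
|Q∩R|: x∈[4,7], y∈[7,13] → 3·6 = 18.
|P∩Q∩R| = 0.
|P ∪ Q ∪ R| = 102 − 20.4 + 0 = 81.60.

81.60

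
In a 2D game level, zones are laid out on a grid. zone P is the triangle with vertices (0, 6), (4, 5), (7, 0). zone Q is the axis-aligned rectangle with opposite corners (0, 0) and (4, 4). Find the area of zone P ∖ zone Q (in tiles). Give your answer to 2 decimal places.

|zone P| = 8.5, |zone P∩zone Q| = 1.1905.
|zone P ∖ zone Q| = |zone P| − |zone P∩zone Q| = 8.5 − 1.1905 = 7.31.

7.31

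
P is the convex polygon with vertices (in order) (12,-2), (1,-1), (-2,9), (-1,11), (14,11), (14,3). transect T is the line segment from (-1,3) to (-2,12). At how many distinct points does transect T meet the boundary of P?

2

The segment meets the boundary at (-1.727,9.545), (-1.471,7.235).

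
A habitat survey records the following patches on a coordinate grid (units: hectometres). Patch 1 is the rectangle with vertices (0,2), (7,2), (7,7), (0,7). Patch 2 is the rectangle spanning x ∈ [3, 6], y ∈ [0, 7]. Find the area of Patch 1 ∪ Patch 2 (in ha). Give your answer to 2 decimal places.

By inclusion–exclusion:
Individual areas: |Patch 1| = 35, |Patch 2| = 21.
|Patch 1∩Patch 2|: x∈[3,6], y∈[2,7] → 3·5 = 15.
|Patch 1 ∪ Patch 2| = 56 − 15 = 41.00.

41.00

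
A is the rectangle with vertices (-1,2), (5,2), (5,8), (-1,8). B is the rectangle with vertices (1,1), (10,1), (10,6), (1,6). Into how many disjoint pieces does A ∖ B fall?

A ∖ B is a single connected region.

1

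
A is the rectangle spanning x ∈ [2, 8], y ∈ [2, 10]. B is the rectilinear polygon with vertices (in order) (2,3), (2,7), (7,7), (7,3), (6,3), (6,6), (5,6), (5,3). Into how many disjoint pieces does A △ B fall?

A △ B is a single connected region.

1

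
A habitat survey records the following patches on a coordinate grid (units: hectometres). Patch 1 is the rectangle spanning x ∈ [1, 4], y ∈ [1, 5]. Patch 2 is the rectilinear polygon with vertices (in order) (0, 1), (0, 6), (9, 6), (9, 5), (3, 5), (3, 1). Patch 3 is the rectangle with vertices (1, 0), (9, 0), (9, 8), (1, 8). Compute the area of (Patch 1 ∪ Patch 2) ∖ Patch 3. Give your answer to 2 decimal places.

|Patch 1 ∪ Patch 2| = 25.
|(Patch 1 ∪ Patch 2) ∩ Patch 3| = 20.
|(Patch 1 ∪ Patch 2) ∖ Patch 3| = 25 − 20 = 5.00.

5.00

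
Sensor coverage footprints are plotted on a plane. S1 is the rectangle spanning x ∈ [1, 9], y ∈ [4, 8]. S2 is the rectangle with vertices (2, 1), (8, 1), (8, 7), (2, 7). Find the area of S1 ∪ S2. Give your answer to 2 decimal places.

50.00

By inclusion–exclusion:
Individual areas: |S1| = 32, |S2| = 36.
|S1∩S2|: x∈[2,8], y∈[4,7] → 6·3 = 18.
|S1 ∪ S2| = 68 − 18 = 50.00.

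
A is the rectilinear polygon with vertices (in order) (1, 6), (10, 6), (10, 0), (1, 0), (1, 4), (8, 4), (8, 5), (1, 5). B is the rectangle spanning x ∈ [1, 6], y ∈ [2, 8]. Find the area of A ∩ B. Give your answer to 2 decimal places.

15.00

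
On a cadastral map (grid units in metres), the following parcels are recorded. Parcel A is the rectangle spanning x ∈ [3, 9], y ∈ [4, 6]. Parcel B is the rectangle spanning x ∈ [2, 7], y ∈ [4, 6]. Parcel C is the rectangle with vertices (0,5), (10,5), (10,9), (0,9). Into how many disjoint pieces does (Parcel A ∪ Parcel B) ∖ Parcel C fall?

1

(Parcel A ∪ Parcel B) ∖ Parcel C is a single connected region.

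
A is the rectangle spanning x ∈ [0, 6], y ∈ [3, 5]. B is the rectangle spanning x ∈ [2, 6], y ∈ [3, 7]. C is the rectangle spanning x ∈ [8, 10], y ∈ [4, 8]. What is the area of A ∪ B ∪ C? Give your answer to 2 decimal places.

By inclusion–exclusion:
Individual areas: |A| = 12, |B| = 16, |C| = 8.
|A∩B|: x∈[2,6], y∈[3,5] → 4·2 = 8.
|A∩C| = 0 (no overlap).
|B∩C| = 0 (no overlap).
|A∩B∩C| = 0.
|A ∪ B ∪ C| = 36 − 8 + 0 = 28.00.

28.00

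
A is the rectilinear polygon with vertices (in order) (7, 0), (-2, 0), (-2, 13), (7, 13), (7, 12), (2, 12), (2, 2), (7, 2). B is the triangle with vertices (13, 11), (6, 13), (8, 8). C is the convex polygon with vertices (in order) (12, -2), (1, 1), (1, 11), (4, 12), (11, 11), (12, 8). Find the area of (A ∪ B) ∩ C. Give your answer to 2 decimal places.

28.97

|A ∪ B| = 81.8429.
|(A ∪ B) ∩ C| = 28.97.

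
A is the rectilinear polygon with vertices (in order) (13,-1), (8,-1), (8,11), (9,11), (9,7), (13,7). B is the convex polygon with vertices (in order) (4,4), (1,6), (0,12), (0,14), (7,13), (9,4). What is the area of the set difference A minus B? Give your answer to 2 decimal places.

41.75

|A| = 44, |A∩B| = 2.25.
|A ∖ B| = |A| − |A∩B| = 44 − 2.25 = 41.75.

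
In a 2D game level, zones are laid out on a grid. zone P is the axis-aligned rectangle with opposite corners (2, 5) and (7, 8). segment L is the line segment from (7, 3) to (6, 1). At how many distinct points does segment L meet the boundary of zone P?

0

The segment lies entirely outside zone P and never meets its boundary.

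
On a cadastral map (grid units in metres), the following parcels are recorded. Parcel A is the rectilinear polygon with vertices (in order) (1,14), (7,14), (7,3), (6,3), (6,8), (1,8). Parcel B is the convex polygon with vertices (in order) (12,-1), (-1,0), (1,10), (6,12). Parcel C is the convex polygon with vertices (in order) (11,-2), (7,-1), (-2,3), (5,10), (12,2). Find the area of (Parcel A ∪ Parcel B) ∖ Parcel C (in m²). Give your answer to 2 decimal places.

|Parcel A ∪ Parcel B| = 122.5833.
|(Parcel A ∪ Parcel B) ∩ Parcel C| = 75.4454.
|(Parcel A ∪ Parcel B) ∖ Parcel C| = 122.5833 − 75.4454 = 47.14.

47.14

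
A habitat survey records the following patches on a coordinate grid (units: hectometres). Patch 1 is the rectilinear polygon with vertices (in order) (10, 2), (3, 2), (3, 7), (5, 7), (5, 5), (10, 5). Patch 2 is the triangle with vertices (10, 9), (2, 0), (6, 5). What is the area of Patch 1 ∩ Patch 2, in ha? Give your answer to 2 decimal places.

The intersection is the polygon with vertices (3.6,2), (6,5), (6.444,5), (3.778,2).
By the shoelace formula its area is 0.93.

0.93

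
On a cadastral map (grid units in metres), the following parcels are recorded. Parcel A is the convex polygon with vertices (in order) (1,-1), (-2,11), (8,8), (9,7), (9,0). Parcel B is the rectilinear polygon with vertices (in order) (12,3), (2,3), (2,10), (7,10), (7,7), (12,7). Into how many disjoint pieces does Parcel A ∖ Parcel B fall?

Parcel A ∖ Parcel B splits into 2 disjoint pieces (area 51.6, area 1.65).

2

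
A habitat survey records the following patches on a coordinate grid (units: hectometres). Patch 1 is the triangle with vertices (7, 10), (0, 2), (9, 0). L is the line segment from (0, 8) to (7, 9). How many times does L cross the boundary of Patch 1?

1

The segment meets the boundary at (6,8.857).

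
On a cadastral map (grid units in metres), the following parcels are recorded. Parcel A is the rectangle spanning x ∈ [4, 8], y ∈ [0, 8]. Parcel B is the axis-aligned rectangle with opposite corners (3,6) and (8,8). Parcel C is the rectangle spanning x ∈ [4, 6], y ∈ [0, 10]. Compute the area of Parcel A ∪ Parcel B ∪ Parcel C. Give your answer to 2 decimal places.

By inclusion–exclusion:
Individual areas: |Parcel A| = 32, |Parcel B| = 10, |Parcel C| = 20.
|Parcel A∩Parcel B|: x∈[4,8], y∈[6,8] → 4·2 = 8.
|Parcel A∩Parcel C|: x∈[4,6], y∈[0,8] → 2·8 = 16.
|Parcel B∩Parcel C|: x∈[4,6], y∈[6,8] → 2·2 = 4.
|Parcel A∩Parcel B∩Parcel C| = 4.
|Parcel A ∪ Parcel B ∪ Parcel C| = 62 − 28 + 4 = 38.00.

38.00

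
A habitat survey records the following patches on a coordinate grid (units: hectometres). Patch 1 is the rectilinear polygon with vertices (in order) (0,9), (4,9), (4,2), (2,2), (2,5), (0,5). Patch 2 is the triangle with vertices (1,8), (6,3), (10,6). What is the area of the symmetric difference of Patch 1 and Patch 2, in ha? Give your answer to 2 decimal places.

32.50

|Patch 1| = 22, |Patch 2| = 17.5, |Patch 1∩Patch 2| = 3.5.
|Patch 1 △ Patch 2| = |Patch 1| + |Patch 2| − 2·|Patch 1∩Patch 2| = 22 + 17.5 − 7 = 32.50.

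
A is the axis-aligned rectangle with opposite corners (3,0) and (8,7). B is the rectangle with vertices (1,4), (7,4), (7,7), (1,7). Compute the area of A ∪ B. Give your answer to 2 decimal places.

By inclusion–exclusion:
Individual areas: |A| = 35, |B| = 18.
|A∩B|: x∈[3,7], y∈[4,7] → 4·3 = 12.
|A ∪ B| = 53 − 12 = 41.00.

41.00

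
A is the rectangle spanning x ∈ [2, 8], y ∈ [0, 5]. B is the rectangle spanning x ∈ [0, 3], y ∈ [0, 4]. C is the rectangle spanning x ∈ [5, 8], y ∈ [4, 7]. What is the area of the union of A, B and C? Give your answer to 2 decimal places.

44.00

By inclusion–exclusion:
Individual areas: |A| = 30, |B| = 12, |C| = 9.
|A∩B|: x∈[2,3], y∈[0,4] → 1·4 = 4.
|A∩C|: x∈[5,8], y∈[4,5] → 3·1 = 3.
|B∩C| = 0 (no overlap).
|A∩B∩C| = 0.
|A ∪ B ∪ C| = 51 − 7 + 0 = 44.00.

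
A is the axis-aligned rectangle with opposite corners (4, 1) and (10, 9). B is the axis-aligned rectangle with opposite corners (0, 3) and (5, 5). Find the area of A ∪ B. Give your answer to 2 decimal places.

56.00

By inclusion–exclusion:
Individual areas: |A| = 48, |B| = 10.
|A∩B|: x∈[4,5], y∈[3,5] → 1·2 = 2.
|A ∪ B| = 58 − 2 = 56.00.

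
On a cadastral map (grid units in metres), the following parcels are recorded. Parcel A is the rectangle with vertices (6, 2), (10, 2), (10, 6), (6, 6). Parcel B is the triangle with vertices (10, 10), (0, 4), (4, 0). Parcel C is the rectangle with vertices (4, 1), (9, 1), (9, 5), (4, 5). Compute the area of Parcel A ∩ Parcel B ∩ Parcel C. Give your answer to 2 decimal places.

0.83

The intersection is the polygon with vertices (6,3.333), (6,5), (7,5).
By the shoelace formula its area is 0.83.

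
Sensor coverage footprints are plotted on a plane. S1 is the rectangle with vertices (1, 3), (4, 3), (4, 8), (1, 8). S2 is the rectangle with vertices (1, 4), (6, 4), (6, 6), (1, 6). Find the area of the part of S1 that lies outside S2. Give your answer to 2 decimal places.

|S1∩S2|: x∈[1,4], y∈[4,6] → 3·2 = 6.
|S1| = 15.
|S1 ∖ S2| = |S1| − |S1∩S2| = 15 − 6 = 9.00.

9.00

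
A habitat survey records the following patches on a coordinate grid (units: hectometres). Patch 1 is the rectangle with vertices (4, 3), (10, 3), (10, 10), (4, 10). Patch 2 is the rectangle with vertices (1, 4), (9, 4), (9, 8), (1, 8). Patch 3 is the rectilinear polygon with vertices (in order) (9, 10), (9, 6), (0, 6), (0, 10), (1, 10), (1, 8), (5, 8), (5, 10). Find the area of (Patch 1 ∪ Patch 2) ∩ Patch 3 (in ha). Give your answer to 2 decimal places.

24.00

The region (Patch 1 ∪ Patch 2) ∩ Patch 3 is the polygon with vertices (9,10), (9,6), (1,6), (1,8), (4,8), (5,8), (5,10).
By the shoelace formula its area is 24.00.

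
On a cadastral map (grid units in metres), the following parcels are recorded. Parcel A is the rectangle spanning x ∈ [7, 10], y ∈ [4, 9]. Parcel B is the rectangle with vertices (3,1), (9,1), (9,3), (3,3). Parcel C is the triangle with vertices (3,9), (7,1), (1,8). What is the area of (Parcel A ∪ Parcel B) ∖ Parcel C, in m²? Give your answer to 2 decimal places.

26.29

|Parcel A ∪ Parcel B| = 27.
|(Parcel A ∪ Parcel B) ∩ Parcel C| = 0.7143.
|(Parcel A ∪ Parcel B) ∖ Parcel C| = 27 − 0.7143 = 26.29.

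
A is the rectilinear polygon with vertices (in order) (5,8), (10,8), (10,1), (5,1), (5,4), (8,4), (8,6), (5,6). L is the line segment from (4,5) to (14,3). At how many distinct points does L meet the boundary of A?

The segment meets the boundary at (10,3.8), (8,4.2).

2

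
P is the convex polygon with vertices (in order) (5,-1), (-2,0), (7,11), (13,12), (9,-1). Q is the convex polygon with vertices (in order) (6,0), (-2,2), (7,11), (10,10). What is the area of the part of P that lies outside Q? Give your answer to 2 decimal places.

49.64

|P| = 104, |P∩Q| = 54.3585.
|P ∖ Q| = |P| − |P∩Q| = 104 − 54.3585 = 49.64.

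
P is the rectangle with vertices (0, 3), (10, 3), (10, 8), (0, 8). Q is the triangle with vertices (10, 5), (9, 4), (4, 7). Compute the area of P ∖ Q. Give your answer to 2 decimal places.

|P| = 50, |P∩Q| = 4.
|P ∖ Q| = |P| − |P∩Q| = 50 − 4 = 46.00.

46.00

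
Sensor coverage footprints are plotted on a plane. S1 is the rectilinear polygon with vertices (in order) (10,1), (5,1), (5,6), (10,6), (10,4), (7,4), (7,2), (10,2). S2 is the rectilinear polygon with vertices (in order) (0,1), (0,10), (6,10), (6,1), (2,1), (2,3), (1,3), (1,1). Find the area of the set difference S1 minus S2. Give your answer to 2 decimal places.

14.00

|S1| = 19, |S1∩S2| = 5.
|S1 ∖ S2| = |S1| − |S1∩S2| = 19 − 5 = 14.00.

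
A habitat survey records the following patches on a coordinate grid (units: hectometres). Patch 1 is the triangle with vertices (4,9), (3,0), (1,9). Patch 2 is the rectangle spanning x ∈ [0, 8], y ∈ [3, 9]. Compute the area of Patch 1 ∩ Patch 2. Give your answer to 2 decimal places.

The intersection is the polygon with vertices (3.333,3), (2.333,3), (1,9), (4,9).
By the shoelace formula its area is 12.00.

12.00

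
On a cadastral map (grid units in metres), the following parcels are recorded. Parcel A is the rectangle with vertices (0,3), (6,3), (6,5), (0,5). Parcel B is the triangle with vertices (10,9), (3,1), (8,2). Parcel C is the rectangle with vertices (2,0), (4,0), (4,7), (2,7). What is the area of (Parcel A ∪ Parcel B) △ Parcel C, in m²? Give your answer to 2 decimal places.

|Parcel A ∪ Parcel B| = 27.6071.
|(Parcel A ∪ Parcel B) ∩ Parcel C| = 4.4714.
|(Parcel A ∪ Parcel B) △ Parcel C| = 27.6071 + 14 − 8.9429 = 32.66.

32.66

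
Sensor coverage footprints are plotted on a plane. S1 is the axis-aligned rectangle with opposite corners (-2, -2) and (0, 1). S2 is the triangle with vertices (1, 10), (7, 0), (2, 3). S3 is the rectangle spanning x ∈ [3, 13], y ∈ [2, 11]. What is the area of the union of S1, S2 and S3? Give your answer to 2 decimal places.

By inclusion–exclusion:
Individual areas: |S1| = 6, |S2| = 16, |S3| = 90.
|S1∩S2| = 0.
|S1∩S3| = 0 (no overlap).
|S2∩S3| = 6.4.
|S1∩S2∩S3| = 0.
|S1 ∪ S2 ∪ S3| = 112 − 6.4 + 0 = 105.60.

105.60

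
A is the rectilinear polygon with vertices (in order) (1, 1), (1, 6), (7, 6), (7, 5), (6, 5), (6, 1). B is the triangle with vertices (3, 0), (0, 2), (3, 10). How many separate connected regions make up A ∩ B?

A ∩ B is a single connected region.

1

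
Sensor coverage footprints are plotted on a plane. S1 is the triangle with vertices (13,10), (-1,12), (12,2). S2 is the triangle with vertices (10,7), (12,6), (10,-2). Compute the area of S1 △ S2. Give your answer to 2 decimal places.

54.43

|S1| = 57, |S2| = 9, |S1∩S2| = 5.7841.
|S1 △ S2| = |S1| + |S2| − 2·|S1∩S2| = 57 + 9 − 11.5682 = 54.43.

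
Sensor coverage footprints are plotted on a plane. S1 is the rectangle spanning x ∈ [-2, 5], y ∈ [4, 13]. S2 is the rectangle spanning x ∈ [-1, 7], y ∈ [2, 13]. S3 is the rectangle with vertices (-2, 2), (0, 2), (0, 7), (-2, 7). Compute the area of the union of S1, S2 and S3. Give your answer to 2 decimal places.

By inclusion–exclusion:
Individual areas: |S1| = 63, |S2| = 88, |S3| = 10.
|S1∩S2|: x∈[-1,5], y∈[4,13] → 6·9 = 54.
|S1∩S3|: x∈[-2,0], y∈[4,7] → 2·3 = 6.
|S2∩S3|: x∈[-1,0], y∈[2,7] → 1·5 = 5.
|S1∩S2∩S3| = 3.
|S1 ∪ S2 ∪ S3| = 161 − 65 + 3 = 99.00.

99.00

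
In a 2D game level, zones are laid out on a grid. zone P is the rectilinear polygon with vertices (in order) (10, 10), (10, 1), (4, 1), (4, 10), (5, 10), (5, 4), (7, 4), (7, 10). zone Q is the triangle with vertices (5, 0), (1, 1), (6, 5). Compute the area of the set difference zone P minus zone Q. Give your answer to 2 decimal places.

37.70

|zone P| = 42, |zone P∩zone Q| = 4.3.
|zone P ∖ zone Q| = |zone P| − |zone P∩zone Q| = 42 − 4.3 = 37.70.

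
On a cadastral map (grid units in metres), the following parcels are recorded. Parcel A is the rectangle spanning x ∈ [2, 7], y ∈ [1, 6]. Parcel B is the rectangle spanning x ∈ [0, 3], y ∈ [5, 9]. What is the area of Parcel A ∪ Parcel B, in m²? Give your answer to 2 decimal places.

36.00

By inclusion–exclusion:
Individual areas: |Parcel A| = 25, |Parcel B| = 12.
|Parcel A∩Parcel B|: x∈[2,3], y∈[5,6] → 1·1 = 1.
|Parcel A ∪ Parcel B| = 37 − 1 = 36.00.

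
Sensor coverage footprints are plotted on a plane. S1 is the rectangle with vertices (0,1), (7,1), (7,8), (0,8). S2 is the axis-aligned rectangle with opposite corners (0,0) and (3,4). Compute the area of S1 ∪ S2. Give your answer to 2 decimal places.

By inclusion–exclusion:
Individual areas: |S1| = 49, |S2| = 12.
|S1∩S2|: x∈[0,3], y∈[1,4] → 3·3 = 9.
|S1 ∪ S2| = 61 − 9 = 52.00.

52.00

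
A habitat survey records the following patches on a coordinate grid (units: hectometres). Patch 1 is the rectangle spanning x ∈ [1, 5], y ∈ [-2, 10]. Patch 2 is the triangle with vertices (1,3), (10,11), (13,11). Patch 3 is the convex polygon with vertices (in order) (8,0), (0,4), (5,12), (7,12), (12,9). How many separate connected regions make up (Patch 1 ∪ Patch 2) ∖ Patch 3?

(Patch 1 ∪ Patch 2) ∖ Patch 3 splits into 3 disjoint pieces (area 18, area 6.05, area 2.6465).

3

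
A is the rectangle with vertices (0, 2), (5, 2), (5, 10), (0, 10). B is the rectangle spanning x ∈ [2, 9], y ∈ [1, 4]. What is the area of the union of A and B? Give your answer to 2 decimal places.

By inclusion–exclusion:
Individual areas: |A| = 40, |B| = 21.
|A∩B|: x∈[2,5], y∈[2,4] → 3·2 = 6.
|A ∪ B| = 61 − 6 = 55.00.

55.00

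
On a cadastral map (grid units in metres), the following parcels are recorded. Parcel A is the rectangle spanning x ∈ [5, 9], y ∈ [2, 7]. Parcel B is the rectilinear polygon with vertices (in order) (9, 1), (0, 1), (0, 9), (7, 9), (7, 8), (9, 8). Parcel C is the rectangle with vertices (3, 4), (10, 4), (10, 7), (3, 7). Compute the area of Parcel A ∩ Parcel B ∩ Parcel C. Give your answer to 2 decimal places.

12.00

The intersection is the polygon with vertices (5,7), (9,7), (9,4), (5,4).
By the shoelace formula its area is 12.00.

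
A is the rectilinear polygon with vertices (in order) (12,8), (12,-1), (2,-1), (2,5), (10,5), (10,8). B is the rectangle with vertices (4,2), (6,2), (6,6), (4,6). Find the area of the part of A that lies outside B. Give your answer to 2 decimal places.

|A| = 66, |A∩B| = 6.
|A ∖ B| = |A| − |A∩B| = 66 − 6 = 60.00.

60.00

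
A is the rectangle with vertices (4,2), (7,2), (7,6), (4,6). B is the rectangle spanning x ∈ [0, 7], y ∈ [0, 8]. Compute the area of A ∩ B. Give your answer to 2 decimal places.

12.00

|A∩B|: x∈[4,7], y∈[2,6] → 3·4 = 12.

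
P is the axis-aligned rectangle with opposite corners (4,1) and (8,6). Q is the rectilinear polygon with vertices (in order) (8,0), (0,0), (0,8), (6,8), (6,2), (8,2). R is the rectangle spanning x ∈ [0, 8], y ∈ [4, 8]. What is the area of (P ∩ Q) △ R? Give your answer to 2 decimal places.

|P ∩ Q| = 12.
|(P ∩ Q) ∩ R| = 4.
|(P ∩ Q) △ R| = 12 + 32 − 8 = 36.00.

36.00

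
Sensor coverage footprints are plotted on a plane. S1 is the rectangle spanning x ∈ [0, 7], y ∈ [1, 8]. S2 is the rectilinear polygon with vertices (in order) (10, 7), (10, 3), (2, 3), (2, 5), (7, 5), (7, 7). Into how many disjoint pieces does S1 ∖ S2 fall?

S1 ∖ S2 is a single connected region.

1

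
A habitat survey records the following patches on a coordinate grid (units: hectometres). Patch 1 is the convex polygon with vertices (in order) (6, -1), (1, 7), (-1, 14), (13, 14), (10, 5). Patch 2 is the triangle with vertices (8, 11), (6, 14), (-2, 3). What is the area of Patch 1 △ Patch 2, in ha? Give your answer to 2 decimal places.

|Patch 1| = 123.5, |Patch 2| = 23, |Patch 1∩Patch 2| = 19.8808.
|Patch 1 △ Patch 2| = |Patch 1| + |Patch 2| − 2·|Patch 1∩Patch 2| = 123.5 + 23 − 39.7615 = 106.74.

106.74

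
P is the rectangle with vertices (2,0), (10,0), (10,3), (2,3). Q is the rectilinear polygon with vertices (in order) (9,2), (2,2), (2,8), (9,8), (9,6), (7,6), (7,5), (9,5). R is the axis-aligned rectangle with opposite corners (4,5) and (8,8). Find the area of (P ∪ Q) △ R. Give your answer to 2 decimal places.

47.00

|P ∪ Q| = 57.
|(P ∪ Q) ∩ R| = 11.
|(P ∪ Q) △ R| = 57 + 12 − 22 = 47.00.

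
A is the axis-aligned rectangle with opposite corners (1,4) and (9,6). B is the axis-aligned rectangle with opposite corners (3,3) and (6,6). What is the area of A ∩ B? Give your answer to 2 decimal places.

6.00

|A∩B|: x∈[3,6], y∈[4,6] → 3·2 = 6.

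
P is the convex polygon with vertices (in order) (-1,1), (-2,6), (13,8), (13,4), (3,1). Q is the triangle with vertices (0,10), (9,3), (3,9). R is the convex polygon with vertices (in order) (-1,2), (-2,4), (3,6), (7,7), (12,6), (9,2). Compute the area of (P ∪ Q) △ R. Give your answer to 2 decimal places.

|P ∪ Q| = 76.3532.
|(P ∪ Q) ∩ R| = 46.8274.
|(P ∪ Q) △ R| = 76.3532 + 48.5 − 93.6547 = 31.20.

31.20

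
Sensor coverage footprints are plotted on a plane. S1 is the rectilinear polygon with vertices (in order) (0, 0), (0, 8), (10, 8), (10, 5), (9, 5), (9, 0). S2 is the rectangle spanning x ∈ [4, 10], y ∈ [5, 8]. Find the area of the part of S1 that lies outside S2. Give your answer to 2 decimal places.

|S1| = 75, |S1∩S2| = 18.
|S1 ∖ S2| = |S1| − |S1∩S2| = 75 − 18 = 57.00.

57.00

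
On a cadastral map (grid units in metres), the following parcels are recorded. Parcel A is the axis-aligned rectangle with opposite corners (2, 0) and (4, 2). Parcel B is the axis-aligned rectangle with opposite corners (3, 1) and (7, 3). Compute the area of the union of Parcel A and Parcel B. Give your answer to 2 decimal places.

By inclusion–exclusion:
Individual areas: |Parcel A| = 4, |Parcel B| = 8.
|Parcel A∩Parcel B|: x∈[3,4], y∈[1,2] → 1·1 = 1.
|Parcel A ∪ Parcel B| = 12 − 1 = 11.00.

11.00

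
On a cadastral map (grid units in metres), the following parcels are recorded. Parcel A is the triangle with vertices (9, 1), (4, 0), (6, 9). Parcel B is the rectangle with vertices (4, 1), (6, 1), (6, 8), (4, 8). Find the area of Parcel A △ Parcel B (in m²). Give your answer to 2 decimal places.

|Parcel A| = 21.5, |Parcel B| = 14, |Parcel A∩Parcel B| = 7.
|Parcel A △ Parcel B| = |Parcel A| + |Parcel B| − 2·|Parcel A∩Parcel B| = 21.5 + 14 − 14 = 21.50.

21.50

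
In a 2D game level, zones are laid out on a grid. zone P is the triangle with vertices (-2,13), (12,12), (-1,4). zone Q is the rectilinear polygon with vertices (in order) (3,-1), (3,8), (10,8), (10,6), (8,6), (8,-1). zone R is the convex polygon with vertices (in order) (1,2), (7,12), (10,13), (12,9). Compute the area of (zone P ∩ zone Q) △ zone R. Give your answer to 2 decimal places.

|zone P ∩ zone Q| = 1.9231.
|(zone P ∩ zone Q) ∩ zone R| = 0.3951.
|(zone P ∩ zone Q) △ zone R| = 1.9231 + 41 − 0.7902 = 42.13.

42.13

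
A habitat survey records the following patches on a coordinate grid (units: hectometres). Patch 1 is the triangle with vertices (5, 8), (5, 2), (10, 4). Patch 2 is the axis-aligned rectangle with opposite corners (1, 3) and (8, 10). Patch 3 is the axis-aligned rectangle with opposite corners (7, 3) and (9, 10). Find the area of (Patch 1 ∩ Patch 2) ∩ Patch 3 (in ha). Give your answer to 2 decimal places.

2.95

The region (Patch 1 ∩ Patch 2) ∩ Patch 3 is the polygon with vertices (8,5.6), (8,3.2), (7.5,3), (7,3), (7,6.4).
By the shoelace formula its area is 2.95.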